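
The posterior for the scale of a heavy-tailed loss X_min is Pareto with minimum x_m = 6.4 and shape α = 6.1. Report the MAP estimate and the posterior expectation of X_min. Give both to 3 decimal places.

MAP estimate = 6.400, posterior expectation = 7.655

The Pareto density is strictly decreasing on [x_m, ∞), so the mode is x_m = 6.400.
Mean = α·x_m/(α−1) = 6.1·6.4/5.1 = 7.655.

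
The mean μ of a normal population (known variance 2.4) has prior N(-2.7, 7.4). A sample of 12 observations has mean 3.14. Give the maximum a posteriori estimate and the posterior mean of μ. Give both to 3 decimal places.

μ_MAP = 2.986, E[μ|data] = 2.986

Posterior for μ is Normal. Precision-weighted mean: (1/7.4·-2.7 + 12/2.4·3.14) / (1/7.4 + 12/2.4) = 2.986.
A Normal posterior is symmetric, so mode = mean.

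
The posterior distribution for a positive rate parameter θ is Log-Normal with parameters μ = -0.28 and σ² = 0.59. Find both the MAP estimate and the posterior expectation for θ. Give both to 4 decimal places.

Mode = exp(μ − σ²) = exp(-0.87) = 0.4190.
Mean = exp(μ + σ²/2) = exp(0.015) = 1.0151.
The posterior is right-skewed, so the mean exceeds the mode.

MAP: 0.4190. Posterior mean: 1.0151.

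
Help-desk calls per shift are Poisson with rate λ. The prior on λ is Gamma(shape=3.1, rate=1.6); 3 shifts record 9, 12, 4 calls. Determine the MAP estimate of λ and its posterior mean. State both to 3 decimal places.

MAP = 5.891, posterior mean = 6.109

Σ counts = 25. Posterior: Gamma(shape = 3.1+25 = 28.1, rate = 1.6+3 = 4.6).
Mode = (α−1)/β = 27.1/4.6 = 5.891.
Mean = α/β = 28.1/4.6 = 6.109.
The posterior is right-skewed, so the mean exceeds the mode.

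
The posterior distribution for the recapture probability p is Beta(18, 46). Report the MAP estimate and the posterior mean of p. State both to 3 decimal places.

MAP = 0.274; posterior mean = 0.281

Mode = (18−1)/(18+46−2) = 17/62 = 0.274.
Mean = 18/(18+46) = 18/64 = 0.281.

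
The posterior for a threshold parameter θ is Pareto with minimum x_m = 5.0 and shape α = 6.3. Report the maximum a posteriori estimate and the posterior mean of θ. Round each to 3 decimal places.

MAP = 5.000; posterior mean = 5.943

The Pareto density is strictly decreasing on [x_m, ∞), so the mode is x_m = 5.000.
Mean = α·x_m/(α−1) = 6.3·5.0/5.3 = 5.943.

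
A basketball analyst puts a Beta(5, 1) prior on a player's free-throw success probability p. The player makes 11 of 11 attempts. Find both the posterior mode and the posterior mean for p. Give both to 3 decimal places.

Posterior: Beta(5+11, 1+0) = Beta(16, 1).
Since β = 1 ≤ 1 and α > 1, the Beta density is monotone increasing on [0,1]; the mode is at 1.
Mean = 16/(16+1) = 0.941.

MAP: 1.000. Posterior mean: 0.941.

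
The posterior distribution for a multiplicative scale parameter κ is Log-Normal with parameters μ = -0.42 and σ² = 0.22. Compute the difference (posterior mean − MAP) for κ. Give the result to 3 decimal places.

0.206

Mode = exp(μ − σ²) = exp(-0.64) = 0.527.
Mean = exp(μ + σ²/2) = exp(-0.310) = 0.733.
Difference = 0.733 − 0.527 = 0.206.
Right-skewed posterior ⇒ mode < mean.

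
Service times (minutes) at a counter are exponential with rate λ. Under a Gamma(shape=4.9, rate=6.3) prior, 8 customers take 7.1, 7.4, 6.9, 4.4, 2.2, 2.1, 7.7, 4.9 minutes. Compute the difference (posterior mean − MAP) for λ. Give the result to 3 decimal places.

Σ times = 42.7. Posterior: Gamma(shape = 4.9+8 = 12.9, rate = 6.3+42.7 = 49.0).
Mode = (α−1)/β = 11.9/49.0 = 0.243.
Mean = α/β = 12.9/49.0 = 0.263.
Difference = 0.263 − 0.243 = 0.020.
Right-skewed posterior ⇒ mode < mean.

0.020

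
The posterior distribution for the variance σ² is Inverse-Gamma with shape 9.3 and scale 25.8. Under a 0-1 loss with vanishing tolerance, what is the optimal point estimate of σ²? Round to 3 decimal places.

2.505

Mode = β/(α+1) = 25.8/10.3 = 2.505.
Mean = β/(α−1) = 25.8/8.3 = 3.108.
This is the posterior mode — the MAP estimate.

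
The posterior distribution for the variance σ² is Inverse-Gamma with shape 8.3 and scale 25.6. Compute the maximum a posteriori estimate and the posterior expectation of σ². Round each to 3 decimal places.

MAP = 2.753, posterior mean = 3.507

Mode = β/(α+1) = 25.6/9.3 = 2.753.
Mean = β/(α−1) = 25.6/7.3 = 3.507.
The posterior is right-skewed, so the mean exceeds the mode.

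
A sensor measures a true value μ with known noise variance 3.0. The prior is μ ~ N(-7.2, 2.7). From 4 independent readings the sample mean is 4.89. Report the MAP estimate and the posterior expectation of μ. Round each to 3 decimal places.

μ_MAP = 2.262, E[μ|data] = 2.262

Posterior for μ is Normal. Precision-weighted mean: (1/2.7·-7.2 + 4/3.0·4.89) / (1/2.7 + 4/3.0) = 2.262.
A Normal posterior is symmetric, so mode = mean.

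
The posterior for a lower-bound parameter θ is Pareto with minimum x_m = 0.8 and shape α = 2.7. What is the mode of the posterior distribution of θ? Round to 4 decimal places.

The Pareto density is strictly decreasing on [x_m, ∞), so the mode is x_m = 0.8000.
Mean = α·x_m/(α−1) = 2.7·0.8/1.7 = 1.2706.
This is the posterior mode — the MAP estimate.

0.8000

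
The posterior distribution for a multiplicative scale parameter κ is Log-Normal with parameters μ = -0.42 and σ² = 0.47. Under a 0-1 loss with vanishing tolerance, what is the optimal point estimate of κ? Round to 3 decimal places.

Mode = exp(μ − σ²) = exp(-0.89) = 0.411.
Mean = exp(μ + σ²/2) = exp(-0.185) = 0.831.
This is the posterior mode — the MAP estimate.

0.411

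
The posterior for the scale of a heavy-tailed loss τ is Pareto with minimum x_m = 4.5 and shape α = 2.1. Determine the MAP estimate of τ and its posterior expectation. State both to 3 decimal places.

The Pareto density is strictly decreasing on [x_m, ∞), so the mode is x_m = 4.500.
Mean = α·x_m/(α−1) = 2.1·4.5/1.1 = 8.591.
The posterior is right-skewed, so the mean exceeds the mode.

τ_MAP = 4.500, E[τ|data] = 8.591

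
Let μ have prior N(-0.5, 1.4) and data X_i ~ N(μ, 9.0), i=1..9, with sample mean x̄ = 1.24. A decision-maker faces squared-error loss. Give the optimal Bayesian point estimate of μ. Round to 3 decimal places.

Posterior for μ is Normal. Precision-weighted mean: (1/1.4·-0.5 + 9/9.0·1.24) / (1/1.4 + 9/9.0) = 0.515.
A Normal posterior is symmetric, so mode = mean.
Squared-error loss ⇒ the optimal estimator is the posterior mean.

0.515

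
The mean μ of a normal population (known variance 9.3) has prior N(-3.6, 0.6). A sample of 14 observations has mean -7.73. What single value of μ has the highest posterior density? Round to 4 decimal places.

Posterior for μ is Normal. Precision-weighted mean: (1/0.6·-3.6 + 14/9.3·-7.73) / (1/0.6 + 14/9.3) = -5.5600.
A Normal posterior is symmetric, so mode = mean.
This is the posterior mode — the MAP estimate.

-5.5600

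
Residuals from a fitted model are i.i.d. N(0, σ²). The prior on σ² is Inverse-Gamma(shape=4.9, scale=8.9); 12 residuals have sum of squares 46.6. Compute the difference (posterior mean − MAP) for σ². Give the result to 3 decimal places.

Posterior: Inverse-Gamma(shape = 4.9+12/2 = 10.9, scale = 8.9+46.6/2 = 32.2).
Mode = β/(α+1) = 32.2/11.9 = 2.706.
Mean = β/(α−1) = 32.2/9.9 = 3.253.
Difference = 3.253 − 2.706 = 0.547.
The posterior is right-skewed, so the mean exceeds the mode.

0.547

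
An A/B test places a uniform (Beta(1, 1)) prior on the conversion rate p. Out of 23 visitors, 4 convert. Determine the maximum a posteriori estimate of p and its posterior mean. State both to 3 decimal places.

Posterior: Beta(1+4, 1+19) = Beta(5, 20).
Mode = (5−1)/(5+20−2) = 4/23 = 0.174.
With a flat prior the MAP equals the MLE, 4/23.
Mean = 5/(5+20) = 5/25 = 0.200.

MAP: 0.174. Posterior mean: 0.200.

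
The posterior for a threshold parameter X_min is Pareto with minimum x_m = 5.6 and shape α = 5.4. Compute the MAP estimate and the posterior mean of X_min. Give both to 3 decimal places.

The Pareto density is strictly decreasing on [x_m, ∞), so the mode is x_m = 5.600.
Mean = α·x_m/(α−1) = 5.4·5.6/4.4 = 6.873.
Mean > mode: the posterior has a right tail.

X_min_MAP = 5.600, E[X_min|data] = 6.873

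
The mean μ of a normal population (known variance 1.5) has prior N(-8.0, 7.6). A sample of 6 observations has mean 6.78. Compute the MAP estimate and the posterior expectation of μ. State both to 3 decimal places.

μ_MAP = 6.309, E[μ|data] = 6.309

Posterior for μ is Normal. Precision-weighted mean: (1/7.6·-8.0 + 6/1.5·6.78) / (1/7.6 + 6/1.5) = 6.309.
A Normal posterior is symmetric, so mode = mean.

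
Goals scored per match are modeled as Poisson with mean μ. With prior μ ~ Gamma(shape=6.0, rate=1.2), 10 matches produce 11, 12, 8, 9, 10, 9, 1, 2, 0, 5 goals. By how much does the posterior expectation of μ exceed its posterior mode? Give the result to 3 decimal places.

0.089

Σ counts = 67. Posterior: Gamma(shape = 6.0+67 = 73.0, rate = 1.2+10 = 11.2).
Mode = (α−1)/β = 72.0/11.2 = 6.429.
Mean = α/β = 73.0/11.2 = 6.518.
Difference = 6.518 − 6.429 = 0.089.
Right-skewed posterior ⇒ mode < mean.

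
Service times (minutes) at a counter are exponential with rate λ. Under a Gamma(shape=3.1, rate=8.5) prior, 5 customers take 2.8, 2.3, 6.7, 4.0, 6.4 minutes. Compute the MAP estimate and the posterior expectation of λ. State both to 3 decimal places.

Σ times = 22.2. Posterior: Gamma(shape = 3.1+5 = 8.1, rate = 8.5+22.2 = 30.7).
Mode = (α−1)/β = 7.1/30.7 = 0.231.
Mean = α/β = 8.1/30.7 = 0.264.
The posterior is right-skewed, so the mean exceeds the mode.

MAP = 0.231; posterior mean = 0.264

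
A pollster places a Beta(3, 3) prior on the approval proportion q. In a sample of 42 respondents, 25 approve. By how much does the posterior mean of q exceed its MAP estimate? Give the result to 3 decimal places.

Posterior: Beta(3+25, 3+17) = Beta(28, 20).
Mode = (28−1)/(28+20−2) = 27/46 = 0.587.
Mean = 28/(28+20) = 28/48 = 0.583.
Difference = 0.583 − 0.587 = -0.004.

-0.004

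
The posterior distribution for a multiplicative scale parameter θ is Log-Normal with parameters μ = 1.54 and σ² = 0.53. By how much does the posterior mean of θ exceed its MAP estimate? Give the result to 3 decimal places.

3.334

Mode = exp(μ − σ²) = exp(1.01) = 2.746.
Mean = exp(μ + σ²/2) = exp(1.805) = 6.080.
Difference = 6.080 − 2.746 = 3.334.
The mean is pulled above the mode by the posterior's right skew.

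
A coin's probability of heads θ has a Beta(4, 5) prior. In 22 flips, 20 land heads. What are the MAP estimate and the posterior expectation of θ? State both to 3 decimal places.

MAP: 0.793. Posterior mean: 0.774.

Posterior: Beta(4+20, 5+2) = Beta(24, 7).
Mode = (24−1)/(24+7−2) = 23/29 = 0.793.
Mean = 24/(24+7) = 24/31 = 0.774.
Left-skewed posterior ⇒ mean < mode.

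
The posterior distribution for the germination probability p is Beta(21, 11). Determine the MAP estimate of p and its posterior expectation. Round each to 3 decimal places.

MAP: 0.667. Posterior mean: 0.656.

Mode = (21−1)/(21+11−2) = 20/30 = 0.667.
Mean = 21/(21+11) = 21/32 = 0.656.
Mode > mean: the posterior has a left tail.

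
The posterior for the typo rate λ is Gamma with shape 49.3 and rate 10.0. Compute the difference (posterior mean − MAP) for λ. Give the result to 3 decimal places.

0.100

Mode = (α−1)/β = 48.3/10.0 = 4.830.
Mean = α/β = 49.3/10.0 = 4.930.
Difference = 4.930 − 4.830 = 0.100.
Right-skewed posterior ⇒ mode < mean.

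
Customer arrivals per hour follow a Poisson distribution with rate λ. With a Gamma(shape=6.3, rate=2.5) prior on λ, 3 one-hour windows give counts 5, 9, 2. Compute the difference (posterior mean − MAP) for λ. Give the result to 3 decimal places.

Σ counts = 16. Posterior: Gamma(shape = 6.3+16 = 22.3, rate = 2.5+3 = 5.5).
Mode = (α−1)/β = 21.3/5.5 = 3.873.
Mean = α/β = 22.3/5.5 = 4.055.
Difference = 4.055 − 3.873 = 0.182.
The mean is pulled above the mode by the posterior's right skew.

0.182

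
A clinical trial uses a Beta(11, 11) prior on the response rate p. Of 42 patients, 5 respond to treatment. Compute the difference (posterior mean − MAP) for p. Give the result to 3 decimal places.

0.008

Posterior: Beta(11+5, 11+37) = Beta(16, 48).
Mode = (16−1)/(16+48−2) = 15/62 = 0.242.
Mean = 16/(16+48) = 16/64 = 0.250.
Difference = 0.250 − 0.242 = 0.008.
The posterior is right-skewed, so the mean exceeds the mode.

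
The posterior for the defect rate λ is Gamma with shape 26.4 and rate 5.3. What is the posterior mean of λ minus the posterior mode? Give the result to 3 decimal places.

0.189

Mode = (α−1)/β = 25.4/5.3 = 4.792.
Mean = α/β = 26.4/5.3 = 4.981.
Difference = 4.981 − 4.792 = 0.189.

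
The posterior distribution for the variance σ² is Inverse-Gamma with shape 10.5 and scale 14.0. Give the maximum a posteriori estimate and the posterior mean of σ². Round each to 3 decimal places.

σ²_MAP = 1.217, E[σ²|data] = 1.474

Mode = β/(α+1) = 14.0/11.5 = 1.217.
Mean = β/(α−1) = 14.0/9.5 = 1.474.
Mean > mode: the posterior has a right tail.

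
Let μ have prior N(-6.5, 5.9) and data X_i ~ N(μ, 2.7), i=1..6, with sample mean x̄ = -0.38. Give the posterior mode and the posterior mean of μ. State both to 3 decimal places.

Posterior for μ is Normal. Precision-weighted mean: (1/5.9·-6.5 + 6/2.7·-0.38) / (1/5.9 + 6/2.7) = -0.814.
A Normal posterior is symmetric, so mode = mean.

MAP = -0.814; posterior mean = -0.814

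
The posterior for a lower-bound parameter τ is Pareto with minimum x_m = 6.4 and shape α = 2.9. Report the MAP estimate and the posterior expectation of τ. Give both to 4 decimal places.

The Pareto density is strictly decreasing on [x_m, ∞), so the mode is x_m = 6.4000.
Mean = α·x_m/(α−1) = 2.9·6.4/1.9 = 9.7684.
The posterior is right-skewed, so the mean exceeds the mode.

MAP = 6.4000; posterior mean = 9.7684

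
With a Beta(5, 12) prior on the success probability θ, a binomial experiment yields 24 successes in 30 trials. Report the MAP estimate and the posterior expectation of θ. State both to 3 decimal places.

MAP estimate = 0.622, posterior expectation = 0.617

Posterior: Beta(5+24, 12+6) = Beta(29, 18).
Mode = (29−1)/(29+18−2) = 28/45 = 0.622.
Mean = 29/(29+18) = 29/47 = 0.617.
Left-skewed posterior ⇒ mean < mode.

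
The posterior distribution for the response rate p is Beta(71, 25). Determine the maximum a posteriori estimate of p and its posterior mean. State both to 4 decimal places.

Mode = (71−1)/(71+25−2) = 70/94 = 0.7447.
Mean = 71/(71+25) = 71/96 = 0.7396.

MAP = 0.7447, posterior mean = 0.7396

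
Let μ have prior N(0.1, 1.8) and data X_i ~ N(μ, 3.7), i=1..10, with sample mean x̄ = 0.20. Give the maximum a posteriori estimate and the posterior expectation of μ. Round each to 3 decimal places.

MAP = 0.183; posterior mean = 0.183

Posterior for μ is Normal. Precision-weighted mean: (1/1.8·0.1 + 10/3.7·0.20) / (1/1.8 + 10/3.7) = 0.183.
A Normal posterior is symmetric, so mode = mean.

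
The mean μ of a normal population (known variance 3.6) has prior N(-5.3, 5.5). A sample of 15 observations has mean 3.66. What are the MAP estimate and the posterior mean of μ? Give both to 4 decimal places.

μ_MAP = 3.2854, E[μ|data] = 3.2854

Posterior for μ is Normal. Precision-weighted mean: (1/5.5·-5.3 + 15/3.6·3.66) / (1/5.5 + 15/3.6) = 3.2854.
A Normal posterior is symmetric, so mode = mean.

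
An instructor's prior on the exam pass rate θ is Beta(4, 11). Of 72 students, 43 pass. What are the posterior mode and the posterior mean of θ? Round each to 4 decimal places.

θ_MAP = 0.5412, E[θ|data] = 0.5402

Posterior: Beta(4+43, 11+29) = Beta(47, 40).
Mode = (47−1)/(47+40−2) = 46/85 = 0.5412.
Mean = 47/(47+40) = 47/87 = 0.5402.
Mode > mean: the posterior has a left tail.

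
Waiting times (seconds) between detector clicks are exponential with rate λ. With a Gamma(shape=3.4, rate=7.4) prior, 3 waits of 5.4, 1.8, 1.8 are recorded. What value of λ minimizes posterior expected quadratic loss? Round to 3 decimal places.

0.390

Σ times = 9.0. Posterior: Gamma(shape = 3.4+3 = 6.4, rate = 7.4+9.0 = 16.4).
Mode = (α−1)/β = 5.4/16.4 = 0.329.
Mean = α/β = 6.4/16.4 = 0.390.
Quadratic loss ⇒ the optimal estimator is the posterior mean.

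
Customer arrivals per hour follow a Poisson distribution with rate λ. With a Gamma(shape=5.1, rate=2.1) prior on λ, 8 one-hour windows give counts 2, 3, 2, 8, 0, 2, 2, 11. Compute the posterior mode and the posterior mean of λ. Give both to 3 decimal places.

MAP: 3.376. Posterior mean: 3.475.

Σ counts = 30. Posterior: Gamma(shape = 5.1+30 = 35.1, rate = 2.1+8 = 10.1).
Mode = (α−1)/β = 34.1/10.1 = 3.376.
Mean = α/β = 35.1/10.1 = 3.475.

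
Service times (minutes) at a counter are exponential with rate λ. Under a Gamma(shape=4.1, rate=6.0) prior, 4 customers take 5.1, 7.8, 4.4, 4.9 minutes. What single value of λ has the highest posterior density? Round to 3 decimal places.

0.252

Σ times = 22.2. Posterior: Gamma(shape = 4.1+4 = 8.1, rate = 6.0+22.2 = 28.2).
Mode = (α−1)/β = 7.1/28.2 = 0.252.
Mean = α/β = 8.1/28.2 = 0.287.
This is the posterior mode — the MAP estimate.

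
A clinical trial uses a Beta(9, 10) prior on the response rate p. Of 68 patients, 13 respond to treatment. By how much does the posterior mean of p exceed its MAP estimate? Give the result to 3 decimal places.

0.006

Posterior: Beta(9+13, 10+55) = Beta(22, 65).
Mode = (22−1)/(22+65−2) = 21/85 = 0.247.
Mean = 22/(22+65) = 22/87 = 0.253.
Difference = 0.253 − 0.247 = 0.006.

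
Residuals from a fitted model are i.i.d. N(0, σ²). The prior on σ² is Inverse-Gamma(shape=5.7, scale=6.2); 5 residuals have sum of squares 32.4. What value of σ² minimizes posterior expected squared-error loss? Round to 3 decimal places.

Posterior: Inverse-Gamma(shape = 5.7+5/2 = 8.2, scale = 6.2+32.4/2 = 22.4).
Mode = β/(α+1) = 22.4/9.2 = 2.435.
Mean = β/(α−1) = 22.4/7.2 = 3.111.
Squared-error loss ⇒ the optimal estimator is the posterior mean.

3.111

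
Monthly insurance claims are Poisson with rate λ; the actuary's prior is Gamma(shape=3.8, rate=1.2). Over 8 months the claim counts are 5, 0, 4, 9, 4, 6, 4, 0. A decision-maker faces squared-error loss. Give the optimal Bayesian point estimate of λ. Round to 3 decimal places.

Σ counts = 32. Posterior: Gamma(shape = 3.8+32 = 35.8, rate = 1.2+8 = 9.2).
Mode = (α−1)/β = 34.8/9.2 = 3.783.
Mean = α/β = 35.8/9.2 = 3.891.
Squared-error loss ⇒ the optimal estimator is the posterior mean.

3.891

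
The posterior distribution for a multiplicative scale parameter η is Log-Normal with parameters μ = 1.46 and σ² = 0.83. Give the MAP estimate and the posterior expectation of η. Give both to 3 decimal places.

Mode = exp(μ − σ²) = exp(0.63) = 1.878.
Mean = exp(μ + σ²/2) = exp(1.875) = 6.521.
The posterior is right-skewed, so the mean exceeds the mode.

MAP = 1.878, posterior mean = 6.521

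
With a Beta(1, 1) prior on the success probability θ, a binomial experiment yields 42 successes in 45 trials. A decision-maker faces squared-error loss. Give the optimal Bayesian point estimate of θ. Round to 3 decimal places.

Posterior: Beta(1+42, 1+3) = Beta(43, 4).
Mode = (43−1)/(43+4−2) = 42/45 = 0.933.
Mean = 43/(43+4) = 43/47 = 0.915.
Squared-error loss ⇒ the optimal estimator is the posterior mean.

0.915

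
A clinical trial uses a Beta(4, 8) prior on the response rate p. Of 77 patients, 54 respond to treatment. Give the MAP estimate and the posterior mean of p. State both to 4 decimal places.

MAP estimate = 0.6552, posterior mean = 0.6517

Posterior: Beta(4+54, 8+23) = Beta(58, 31).
Mode = (58−1)/(58+31−2) = 57/87 = 0.6552.
Mean = 58/(58+31) = 58/89 = 0.6517.
Left-skewed posterior ⇒ mean < mode.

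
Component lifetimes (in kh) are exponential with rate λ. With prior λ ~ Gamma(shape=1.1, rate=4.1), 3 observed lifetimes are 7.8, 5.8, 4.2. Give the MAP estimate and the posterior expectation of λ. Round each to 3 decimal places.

MAP estimate = 0.142, posterior expectation = 0.187

Σ times = 17.8. Posterior: Gamma(shape = 1.1+3 = 4.1, rate = 4.1+17.8 = 21.9).
Mode = (α−1)/β = 3.1/21.9 = 0.142.
Mean = α/β = 4.1/21.9 = 0.187.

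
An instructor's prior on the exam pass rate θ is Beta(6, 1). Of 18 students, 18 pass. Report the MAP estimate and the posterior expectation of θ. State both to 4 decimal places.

Posterior: Beta(6+18, 1+0) = Beta(24, 1).
Since β = 1 ≤ 1 and α > 1, the Beta density is monotone increasing on [0,1]; the mode is at 1.
Mean = 24/(24+1) = 0.9600.

MAP: 1.0000. Posterior mean: 0.9600.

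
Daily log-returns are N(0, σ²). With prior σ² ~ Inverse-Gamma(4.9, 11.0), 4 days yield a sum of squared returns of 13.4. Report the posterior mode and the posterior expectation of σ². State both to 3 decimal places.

σ²_MAP = 2.241, E[σ²|data] = 3.000

Posterior: Inverse-Gamma(shape = 4.9+4/2 = 6.9, scale = 11.0+13.4/2 = 17.7).
Mode = β/(α+1) = 17.7/7.9 = 2.241.
Mean = β/(α−1) = 17.7/5.9 = 3.000.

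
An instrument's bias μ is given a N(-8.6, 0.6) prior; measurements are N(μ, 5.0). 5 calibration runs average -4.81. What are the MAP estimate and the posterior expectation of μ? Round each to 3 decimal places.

Posterior for μ is Normal. Precision-weighted mean: (1/0.6·-8.6 + 5/5.0·-4.81) / (1/0.6 + 5/5.0) = -7.179.
A Normal posterior is symmetric, so mode = mean.

MAP = -7.179; posterior mean = -7.179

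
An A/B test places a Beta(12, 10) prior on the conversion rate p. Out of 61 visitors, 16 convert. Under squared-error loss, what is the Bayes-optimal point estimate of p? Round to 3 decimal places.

0.337

Posterior: Beta(12+16, 10+45) = Beta(28, 55).
Mode = (28−1)/(28+55−2) = 27/81 = 0.333.
Mean = 28/(28+55) = 28/83 = 0.337.
Squared-error loss ⇒ the optimal estimator is the posterior mean.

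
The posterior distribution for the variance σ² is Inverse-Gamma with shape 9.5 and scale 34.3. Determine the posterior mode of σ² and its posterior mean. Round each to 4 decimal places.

Mode = β/(α+1) = 34.3/10.5 = 3.2667.
Mean = β/(α−1) = 34.3/8.5 = 4.0353.
The mean is pulled above the mode by the posterior's right skew.

MAP = 3.2667; posterior mean = 4.0353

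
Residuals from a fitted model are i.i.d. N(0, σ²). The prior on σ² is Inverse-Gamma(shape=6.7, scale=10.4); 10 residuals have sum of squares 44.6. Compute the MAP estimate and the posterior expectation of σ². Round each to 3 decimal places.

MAP estimate = 2.575, posterior expectation = 3.056

Posterior: Inverse-Gamma(shape = 6.7+10/2 = 11.7, scale = 10.4+44.6/2 = 32.7).
Mode = β/(α+1) = 32.7/12.7 = 2.575.
Mean = β/(α−1) = 32.7/10.7 = 3.056.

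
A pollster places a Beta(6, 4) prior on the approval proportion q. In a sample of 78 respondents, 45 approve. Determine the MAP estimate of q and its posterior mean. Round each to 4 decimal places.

Posterior: Beta(6+45, 4+33) = Beta(51, 37).
Mode = (51−1)/(51+37−2) = 50/86 = 0.5814.
Mean = 51/(51+37) = 51/88 = 0.5795.
Mode > mean: the posterior has a left tail.

MAP: 0.5814. Posterior mean: 0.5795.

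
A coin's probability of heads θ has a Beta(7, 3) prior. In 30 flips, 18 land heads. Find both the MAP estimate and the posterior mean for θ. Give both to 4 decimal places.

Posterior: Beta(7+18, 3+12) = Beta(25, 15).
Mode = (25−1)/(25+15−2) = 24/38 = 0.6316.
Mean = 25/(25+15) = 25/40 = 0.6250.

MAP: 0.6316. Posterior mean: 0.6250.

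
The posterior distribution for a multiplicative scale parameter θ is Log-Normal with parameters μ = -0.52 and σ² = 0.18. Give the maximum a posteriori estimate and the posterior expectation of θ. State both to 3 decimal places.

θ_MAP = 0.497, E[θ|data] = 0.651

Mode = exp(μ − σ²) = exp(-0.70) = 0.497.
Mean = exp(μ + σ²/2) = exp(-0.430) = 0.651.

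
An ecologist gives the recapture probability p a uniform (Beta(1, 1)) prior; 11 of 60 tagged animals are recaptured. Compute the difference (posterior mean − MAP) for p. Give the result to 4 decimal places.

0.0102

Posterior: Beta(1+11, 1+49) = Beta(12, 50).
Mode = (12−1)/(12+50−2) = 11/60 = 0.1833.
With a flat prior the MAP equals the MLE, 11/60.
Mean = 12/(12+50) = 12/62 = 0.1935.
Difference = 0.1935 − 0.1833 = 0.0102.
Mean > mode: the posterior has a right tail.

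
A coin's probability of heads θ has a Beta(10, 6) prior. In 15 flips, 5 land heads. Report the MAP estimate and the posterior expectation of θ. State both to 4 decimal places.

MAP = 0.4828; posterior mean = 0.4839

Posterior: Beta(10+5, 6+10) = Beta(15, 16).
Mode = (15−1)/(15+16−2) = 14/29 = 0.4828.
Mean = 15/(15+16) = 15/31 = 0.4839.
The mean is pulled above the mode by the posterior's right skew.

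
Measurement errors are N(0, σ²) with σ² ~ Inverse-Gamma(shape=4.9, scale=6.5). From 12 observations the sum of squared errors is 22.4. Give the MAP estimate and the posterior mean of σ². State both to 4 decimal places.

Posterior: Inverse-Gamma(shape = 4.9+12/2 = 10.9, scale = 6.5+22.4/2 = 17.7).
Mode = β/(α+1) = 17.7/11.9 = 1.4874.
Mean = β/(α−1) = 17.7/9.9 = 1.7879.

MAP = 1.4874, posterior mean = 1.7879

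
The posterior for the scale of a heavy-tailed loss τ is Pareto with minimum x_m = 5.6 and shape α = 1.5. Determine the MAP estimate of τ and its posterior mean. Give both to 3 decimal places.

MAP = 5.600; posterior mean = 16.800

The Pareto density is strictly decreasing on [x_m, ∞), so the mode is x_m = 5.600.
Mean = α·x_m/(α−1) = 1.5·5.6/0.5 = 16.800.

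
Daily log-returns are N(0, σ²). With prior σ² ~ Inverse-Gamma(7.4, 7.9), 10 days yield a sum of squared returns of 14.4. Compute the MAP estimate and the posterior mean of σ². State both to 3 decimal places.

Posterior: Inverse-Gamma(shape = 7.4+10/2 = 12.4, scale = 7.9+14.4/2 = 15.1).
Mode = β/(α+1) = 15.1/13.4 = 1.127.
Mean = β/(α−1) = 15.1/11.4 = 1.325.
Right-skewed posterior ⇒ mode < mean.

MAP = 1.127; posterior mean = 1.325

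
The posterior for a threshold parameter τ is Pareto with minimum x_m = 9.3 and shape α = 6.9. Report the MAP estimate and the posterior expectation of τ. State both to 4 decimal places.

The Pareto density is strictly decreasing on [x_m, ∞), so the mode is x_m = 9.3000.
Mean = α·x_m/(α−1) = 6.9·9.3/5.9 = 10.8763.

τ_MAP = 9.3000, E[τ|data] = 10.8763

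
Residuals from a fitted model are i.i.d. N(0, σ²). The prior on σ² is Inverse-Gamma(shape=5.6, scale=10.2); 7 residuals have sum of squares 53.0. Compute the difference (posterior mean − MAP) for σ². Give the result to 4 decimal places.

Posterior: Inverse-Gamma(shape = 5.6+7/2 = 9.1, scale = 10.2+53.0/2 = 36.7).
Mode = β/(α+1) = 36.7/10.1 = 3.6337.
Mean = β/(α−1) = 36.7/8.1 = 4.5309.
Difference = 4.5309 − 3.6337 = 0.8972.
Right-skewed posterior ⇒ mode < mean.

0.8972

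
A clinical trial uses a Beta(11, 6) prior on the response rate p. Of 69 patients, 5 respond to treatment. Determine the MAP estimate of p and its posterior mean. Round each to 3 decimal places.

p_MAP = 0.179, E[p|data] = 0.186

Posterior: Beta(11+5, 6+64) = Beta(16, 70).
Mode = (16−1)/(16+70−2) = 15/84 = 0.179.
Mean = 16/(16+70) = 16/86 = 0.186.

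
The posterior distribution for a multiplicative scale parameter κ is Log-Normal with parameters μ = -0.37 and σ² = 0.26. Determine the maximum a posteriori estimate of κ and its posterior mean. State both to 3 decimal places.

Mode = exp(μ − σ²) = exp(-0.63) = 0.533.
Mean = exp(μ + σ²/2) = exp(-0.240) = 0.787.
The posterior is right-skewed, so the mean exceeds the mode.

MAP: 0.533. Posterior mean: 0.787.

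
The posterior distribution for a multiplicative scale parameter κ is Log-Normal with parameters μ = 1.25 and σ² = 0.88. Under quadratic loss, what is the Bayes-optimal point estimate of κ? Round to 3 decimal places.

Mode = exp(μ − σ²) = exp(0.37) = 1.448.
Mean = exp(μ + σ²/2) = exp(1.690) = 5.419.
Quadratic loss ⇒ the optimal estimator is the posterior mean.

5.419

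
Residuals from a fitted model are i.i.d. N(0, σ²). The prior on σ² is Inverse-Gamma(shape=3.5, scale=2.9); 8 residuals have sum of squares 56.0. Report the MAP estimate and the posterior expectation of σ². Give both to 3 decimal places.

Posterior: Inverse-Gamma(shape = 3.5+8/2 = 7.5, scale = 2.9+56.0/2 = 30.9).
Mode = β/(α+1) = 30.9/8.5 = 3.635.
Mean = β/(α−1) = 30.9/6.5 = 4.754.

MAP: 3.635. Posterior mean: 4.754.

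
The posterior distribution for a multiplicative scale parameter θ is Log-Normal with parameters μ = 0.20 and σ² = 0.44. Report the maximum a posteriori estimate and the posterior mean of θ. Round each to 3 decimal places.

Mode = exp(μ − σ²) = exp(-0.24) = 0.787.
Mean = exp(μ + σ²/2) = exp(0.420) = 1.522.

maximum a posteriori estimate = 0.787, posterior mean = 1.522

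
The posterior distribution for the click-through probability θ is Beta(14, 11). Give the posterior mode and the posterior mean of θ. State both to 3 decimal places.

MAP: 0.565. Posterior mean: 0.560.

Mode = (14−1)/(14+11−2) = 13/23 = 0.565.
Mean = 14/(14+11) = 14/25 = 0.560.
The mean is pulled below the mode by the posterior's left skew.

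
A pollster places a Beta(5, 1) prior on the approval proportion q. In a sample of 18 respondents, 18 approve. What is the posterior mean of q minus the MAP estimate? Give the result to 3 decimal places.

-0.042

Posterior: Beta(5+18, 1+0) = Beta(23, 1).
Since β = 1 ≤ 1 and α > 1, the Beta density is monotone increasing on [0,1]; the mode is at 1.
Mean = 23/(23+1) = 0.958.
Difference = 0.958 − 1.000 = -0.042.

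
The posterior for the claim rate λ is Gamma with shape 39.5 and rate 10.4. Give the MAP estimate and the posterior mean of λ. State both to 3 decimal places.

MAP = 3.702; posterior mean = 3.798

Mode = (α−1)/β = 38.5/10.4 = 3.702.
Mean = α/β = 39.5/10.4 = 3.798.
The posterior is right-skewed, so the mean exceeds the mode.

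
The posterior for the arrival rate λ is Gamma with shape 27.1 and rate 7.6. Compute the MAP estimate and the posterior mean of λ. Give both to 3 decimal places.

λ_MAP = 3.434, E[λ|data] = 3.566

Mode = (α−1)/β = 26.1/7.6 = 3.434.
Mean = α/β = 27.1/7.6 = 3.566.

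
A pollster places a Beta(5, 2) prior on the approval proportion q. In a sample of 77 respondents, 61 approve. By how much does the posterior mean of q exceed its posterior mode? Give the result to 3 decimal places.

-0.007

Posterior: Beta(5+61, 2+16) = Beta(66, 18).
Mode = (66−1)/(66+18−2) = 65/82 = 0.793.
Mean = 66/(66+18) = 66/84 = 0.786.
Difference = 0.786 − 0.793 = -0.007.
Mode > mean: the posterior has a left tail.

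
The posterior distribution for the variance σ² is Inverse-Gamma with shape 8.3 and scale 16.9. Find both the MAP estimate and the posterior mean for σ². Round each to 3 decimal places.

MAP estimate = 1.817, posterior mean = 2.315

Mode = β/(α+1) = 16.9/9.3 = 1.817.
Mean = β/(α−1) = 16.9/7.3 = 2.315.
Right-skewed posterior ⇒ mode < mean.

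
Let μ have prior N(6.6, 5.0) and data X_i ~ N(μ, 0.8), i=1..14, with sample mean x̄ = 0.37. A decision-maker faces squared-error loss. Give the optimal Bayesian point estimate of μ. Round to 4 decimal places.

0.4404

Posterior for μ is Normal. Precision-weighted mean: (1/5.0·6.6 + 14/0.8·0.37) / (1/5.0 + 14/0.8) = 0.4404.
A Normal posterior is symmetric, so mode = mean.
Squared-error loss ⇒ the optimal estimator is the posterior mean.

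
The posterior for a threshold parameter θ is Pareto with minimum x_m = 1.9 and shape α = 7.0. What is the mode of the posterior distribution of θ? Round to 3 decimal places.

The Pareto density is strictly decreasing on [x_m, ∞), so the mode is x_m = 1.900.
Mean = α·x_m/(α−1) = 7.0·1.9/6.0 = 2.217.
This is the posterior mode — the MAP estimate.

1.900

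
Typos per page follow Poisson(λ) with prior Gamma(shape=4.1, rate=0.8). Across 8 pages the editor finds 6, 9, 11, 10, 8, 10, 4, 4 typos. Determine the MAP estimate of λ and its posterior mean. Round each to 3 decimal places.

λ_MAP = 7.398, E[λ|data] = 7.511

Σ counts = 62. Posterior: Gamma(shape = 4.1+62 = 66.1, rate = 0.8+8 = 8.8).
Mode = (α−1)/β = 65.1/8.8 = 7.398.
Mean = α/β = 66.1/8.8 = 7.511.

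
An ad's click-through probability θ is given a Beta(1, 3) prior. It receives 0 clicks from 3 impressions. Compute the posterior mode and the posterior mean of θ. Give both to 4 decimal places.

MAP = 0.0000; posterior mean = 0.1429

Posterior: Beta(1+0, 3+3) = Beta(1, 6).
Since α = 1 ≤ 1 and β > 1, the Beta density is monotone decreasing on [0,1]; the mode is at 0.
Mean = 1/(1+6) = 0.1429.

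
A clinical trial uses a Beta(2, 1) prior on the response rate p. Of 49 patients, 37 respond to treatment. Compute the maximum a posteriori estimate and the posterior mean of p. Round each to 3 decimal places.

p_MAP = 0.760, E[p|data] = 0.750

Posterior: Beta(2+37, 1+12) = Beta(39, 13).
Mode = (39−1)/(39+13−2) = 38/50 = 0.760.
Mean = 39/(39+13) = 39/52 = 0.750.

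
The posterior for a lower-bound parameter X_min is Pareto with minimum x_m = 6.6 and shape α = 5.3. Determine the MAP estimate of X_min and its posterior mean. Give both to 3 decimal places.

MAP: 6.600. Posterior mean: 8.135.

The Pareto density is strictly decreasing on [x_m, ∞), so the mode is x_m = 6.600.
Mean = α·x_m/(α−1) = 5.3·6.6/4.3 = 8.135.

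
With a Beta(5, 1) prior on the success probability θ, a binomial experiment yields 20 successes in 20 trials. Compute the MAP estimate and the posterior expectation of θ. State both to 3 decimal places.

Posterior: Beta(5+20, 1+0) = Beta(25, 1).
Since β = 1 ≤ 1 and α > 1, the Beta density is monotone increasing on [0,1]; the mode is at 1.
Mean = 25/(25+1) = 0.962.

MAP: 1.000. Posterior mean: 0.962.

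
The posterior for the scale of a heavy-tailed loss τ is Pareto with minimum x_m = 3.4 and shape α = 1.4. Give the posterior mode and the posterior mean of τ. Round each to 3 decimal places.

The Pareto density is strictly decreasing on [x_m, ∞), so the mode is x_m = 3.400.
Mean = α·x_m/(α−1) = 1.4·3.4/0.4 = 11.900.
The posterior is right-skewed, so the mean exceeds the mode.

posterior mode = 3.400, posterior mean = 11.900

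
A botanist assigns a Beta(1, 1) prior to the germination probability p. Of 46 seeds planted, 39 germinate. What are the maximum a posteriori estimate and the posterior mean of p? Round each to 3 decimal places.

Posterior: Beta(1+39, 1+7) = Beta(40, 8).
Mode = (40−1)/(40+8−2) = 39/46 = 0.848.
Mean = 40/(40+8) = 40/48 = 0.833.
The posterior is left-skewed, so the mode exceeds the mean.

MAP = 0.848, posterior mean = 0.833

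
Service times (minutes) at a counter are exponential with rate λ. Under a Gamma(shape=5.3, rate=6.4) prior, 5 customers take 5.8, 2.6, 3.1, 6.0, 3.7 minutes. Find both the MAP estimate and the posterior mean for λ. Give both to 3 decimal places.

Σ times = 21.2. Posterior: Gamma(shape = 5.3+5 = 10.3, rate = 6.4+21.2 = 27.6).
Mode = (α−1)/β = 9.3/27.6 = 0.337.
Mean = α/β = 10.3/27.6 = 0.373.

MAP = 0.337, posterior mean = 0.373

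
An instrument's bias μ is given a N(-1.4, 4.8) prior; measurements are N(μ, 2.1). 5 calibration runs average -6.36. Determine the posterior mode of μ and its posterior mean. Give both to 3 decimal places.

MAP = -5.961; posterior mean = -5.961

Posterior for μ is Normal. Precision-weighted mean: (1/4.8·-1.4 + 5/2.1·-6.36) / (1/4.8 + 5/2.1) = -5.961.
A Normal posterior is symmetric, so mode = mean.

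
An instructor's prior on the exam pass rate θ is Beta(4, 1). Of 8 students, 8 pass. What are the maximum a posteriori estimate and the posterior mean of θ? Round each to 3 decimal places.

Posterior: Beta(4+8, 1+0) = Beta(12, 1).
Since β = 1 ≤ 1 and α > 1, the Beta density is monotone increasing on [0,1]; the mode is at 1.
Mean = 12/(12+1) = 0.923.

MAP = 1.000; posterior mean = 0.923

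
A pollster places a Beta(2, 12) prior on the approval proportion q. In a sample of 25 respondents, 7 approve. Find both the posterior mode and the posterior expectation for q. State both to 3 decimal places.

MAP = 0.216; posterior mean = 0.231

Posterior: Beta(2+7, 12+18) = Beta(9, 30).
Mode = (9−1)/(9+30−2) = 8/37 = 0.216.
Mean = 9/(9+30) = 9/39 = 0.231.
Mean > mode: the posterior has a right tail.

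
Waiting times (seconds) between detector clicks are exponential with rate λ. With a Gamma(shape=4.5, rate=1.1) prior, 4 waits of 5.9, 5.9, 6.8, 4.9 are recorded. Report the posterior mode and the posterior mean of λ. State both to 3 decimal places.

posterior mode = 0.305, posterior mean = 0.346

Σ times = 23.5. Posterior: Gamma(shape = 4.5+4 = 8.5, rate = 1.1+23.5 = 24.6).
Mode = (α−1)/β = 7.5/24.6 = 0.305.
Mean = α/β = 8.5/24.6 = 0.346.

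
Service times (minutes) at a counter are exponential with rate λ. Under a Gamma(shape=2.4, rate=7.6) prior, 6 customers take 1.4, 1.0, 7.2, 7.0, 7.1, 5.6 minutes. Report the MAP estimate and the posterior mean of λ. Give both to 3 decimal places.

MAP = 0.201, posterior mean = 0.228

Σ times = 29.3. Posterior: Gamma(shape = 2.4+6 = 8.4, rate = 7.6+29.3 = 36.9).
Mode = (α−1)/β = 7.4/36.9 = 0.201.
Mean = α/β = 8.4/36.9 = 0.228.
Mean > mode: the posterior has a right tail.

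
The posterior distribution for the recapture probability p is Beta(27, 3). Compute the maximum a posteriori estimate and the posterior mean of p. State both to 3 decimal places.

maximum a posteriori estimate = 0.929, posterior mean = 0.900

Mode = (27−1)/(27+3−2) = 26/28 = 0.929.
Mean = 27/(27+3) = 27/30 = 0.900.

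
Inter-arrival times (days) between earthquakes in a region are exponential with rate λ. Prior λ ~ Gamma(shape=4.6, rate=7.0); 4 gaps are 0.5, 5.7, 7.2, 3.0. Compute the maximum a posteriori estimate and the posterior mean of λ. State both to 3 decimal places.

Σ times = 16.4. Posterior: Gamma(shape = 4.6+4 = 8.6, rate = 7.0+16.4 = 23.4).
Mode = (α−1)/β = 7.6/23.4 = 0.325.
Mean = α/β = 8.6/23.4 = 0.368.

λ_MAP = 0.325, E[λ|data] = 0.368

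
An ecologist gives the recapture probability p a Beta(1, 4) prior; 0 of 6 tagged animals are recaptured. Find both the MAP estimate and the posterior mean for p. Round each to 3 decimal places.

MAP estimate = 0.000, posterior mean = 0.091

Posterior: Beta(1+0, 4+6) = Beta(1, 10).
Since α = 1 ≤ 1 and β > 1, the Beta density is monotone decreasing on [0,1]; the mode is at 0.
Mean = 1/(1+10) = 0.091.
Mean > mode: the posterior has a right tail.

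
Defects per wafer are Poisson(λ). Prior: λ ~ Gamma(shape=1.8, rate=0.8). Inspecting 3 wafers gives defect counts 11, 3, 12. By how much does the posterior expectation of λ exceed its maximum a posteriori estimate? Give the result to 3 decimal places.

0.263

Σ counts = 26. Posterior: Gamma(shape = 1.8+26 = 27.8, rate = 0.8+3 = 3.8).
Mode = (α−1)/β = 26.8/3.8 = 7.053.
Mean = α/β = 27.8/3.8 = 7.316.
Difference = 7.316 − 7.053 = 0.263.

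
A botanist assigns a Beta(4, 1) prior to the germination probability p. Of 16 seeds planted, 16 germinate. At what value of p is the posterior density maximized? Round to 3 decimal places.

Posterior: Beta(4+16, 1+0) = Beta(20, 1).
Since β = 1 ≤ 1 and α > 1, the Beta density is monotone increasing on [0,1]; the mode is at 1.
Mean = 20/(20+1) = 0.952.
This is the posterior mode — the MAP estimate.

1.000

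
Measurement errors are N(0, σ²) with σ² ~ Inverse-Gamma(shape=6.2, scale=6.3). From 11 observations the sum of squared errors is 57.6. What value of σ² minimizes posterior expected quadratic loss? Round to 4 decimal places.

Posterior: Inverse-Gamma(shape = 6.2+11/2 = 11.7, scale = 6.3+57.6/2 = 35.1).
Mode = β/(α+1) = 35.1/12.7 = 2.7638.
Mean = β/(α−1) = 35.1/10.7 = 3.2804.
Quadratic loss ⇒ the optimal estimator is the posterior mean.

3.2804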